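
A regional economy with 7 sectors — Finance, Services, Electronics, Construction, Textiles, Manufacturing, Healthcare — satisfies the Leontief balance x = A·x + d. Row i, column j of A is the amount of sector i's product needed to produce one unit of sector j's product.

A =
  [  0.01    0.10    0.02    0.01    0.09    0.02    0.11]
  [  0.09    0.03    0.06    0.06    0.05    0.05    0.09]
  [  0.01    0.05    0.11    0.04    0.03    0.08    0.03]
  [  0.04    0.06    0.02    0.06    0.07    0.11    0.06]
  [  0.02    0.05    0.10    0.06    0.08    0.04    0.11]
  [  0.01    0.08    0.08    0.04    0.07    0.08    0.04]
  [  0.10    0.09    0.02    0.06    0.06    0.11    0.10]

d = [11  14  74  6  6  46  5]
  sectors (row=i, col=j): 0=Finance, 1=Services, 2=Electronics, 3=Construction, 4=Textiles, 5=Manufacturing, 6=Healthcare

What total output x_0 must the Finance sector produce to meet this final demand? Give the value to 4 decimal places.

22.7289

Form M = I − A:
  [  0.99   -0.10   -0.02   -0.01   -0.09   -0.02   -0.11]
  [ -0.09    0.97   -0.06   -0.06   -0.05   -0.05   -0.09]
  [ -0.01   -0.05    0.89   -0.04   -0.03   -0.08   -0.03]
  [ -0.04   -0.06   -0.02    0.94   -0.07   -0.11   -0.06]
  [ -0.02   -0.05   -0.10   -0.06    0.92   -0.04   -0.11]
  [ -0.01   -0.08   -0.08   -0.04   -0.07    0.92   -0.04]
  [ -0.10   -0.09   -0.02   -0.06   -0.06   -0.11    0.90]
Leontief inverse L = M⁻¹:
  [  1.0454    0.1411    0.0584    0.0444    0.1311    0.0663    0.1658]
  [  0.1214    1.0821    0.1016    0.0950    0.0989    0.1038    0.1495]
  [  0.0319    0.0869    1.1518    0.0687    0.0646    0.1248    0.0690]
  [  0.0706    0.1087    0.0641    1.0962    0.1183    0.1632    0.1164]
  [  0.0560    0.1023    0.1503    0.1009    1.1295    0.1015    0.1714]
  [  0.0382    0.1224    0.1270    0.0746    0.1121    1.1300    0.0900]
  [  0.1421    0.1549    0.0721    0.1049    0.1228    0.1763    1.1762]
Total output x = L · d:
  x_0 = 1.0454·11 + 0.1411·14 + 0.0584·74 + 0.0444·6 + 0.1311·6 + 0.0663·46 + 0.1658·5 = 22.7289
  x_1 = 0.1214·11 + 1.0821·14 + 0.1016·74 + 0.0950·6 + 0.0989·6 + 0.1038·46 + 0.1495·5 = 30.6883
  x_2 = 0.0319·11 + 0.0869·14 + 1.1518·74 + 0.0687·6 + 0.0646·6 + 0.1248·46 + 0.0690·5 = 93.6854
  x_3 = 0.0706·11 + 0.1087·14 + 0.0641·74 + 1.0962·6 + 0.1183·6 + 0.1632·46 + 0.1164·5 = 22.4191
  x_4 = 0.0560·11 + 0.1023·14 + 0.1503·74 + 0.1009·6 + 1.1295·6 + 0.1015·46 + 0.1714·5 = 26.0784
  x_5 = 0.0382·11 + 0.1224·14 + 0.1270·74 + 0.0746·6 + 0.1121·6 + 1.1300·46 + 0.0900·5 = 65.0828
  x_6 = 0.1421·11 + 0.1549·14 + 0.0721·74 + 0.1049·6 + 0.1228·6 + 0.1763·46 + 1.1762·5 = 24.4195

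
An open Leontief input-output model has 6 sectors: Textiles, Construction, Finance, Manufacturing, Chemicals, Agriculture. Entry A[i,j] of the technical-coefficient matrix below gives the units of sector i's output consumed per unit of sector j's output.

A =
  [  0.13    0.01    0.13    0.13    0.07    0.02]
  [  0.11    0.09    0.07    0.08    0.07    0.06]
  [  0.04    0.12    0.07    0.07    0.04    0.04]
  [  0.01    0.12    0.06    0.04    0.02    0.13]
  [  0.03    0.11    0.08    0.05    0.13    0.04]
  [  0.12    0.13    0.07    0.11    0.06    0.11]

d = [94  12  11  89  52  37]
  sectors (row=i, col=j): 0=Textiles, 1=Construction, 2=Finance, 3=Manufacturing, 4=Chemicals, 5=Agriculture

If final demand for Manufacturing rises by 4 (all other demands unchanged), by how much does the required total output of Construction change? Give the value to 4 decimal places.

0.6081

Form M = I − A:
  [  0.87   -0.01   -0.13   -0.13   -0.07   -0.02]
  [ -0.11    0.91   -0.07   -0.08   -0.07   -0.06]
  [ -0.04   -0.12    0.93   -0.07   -0.04   -0.04]
  [ -0.01   -0.12   -0.06    0.96   -0.02   -0.13]
  [ -0.03   -0.11   -0.08   -0.05    0.87   -0.04]
  [ -0.12   -0.13   -0.07   -0.11   -0.06    0.89]
Leontief inverse L = M⁻¹:
  [  1.1873    0.0915    0.2019    0.1982    0.1220    0.0764]
  [  0.1770    1.1717    0.1425    0.1520    0.1267    0.1173]
  [  0.0918    0.1881    1.1240    0.1244    0.0831    0.0872]
  [  0.0701    0.1950    0.1148    1.1002    0.0646    0.1835]
  [  0.0853    0.1906    0.1423    0.1100    1.1869    0.0906]
  [  0.2076    0.2352    0.1602    0.2021    0.1295    1.1867]
Total output x = L · d:
  x_0 = 1.1873·94 + 0.0915·12 + 0.2019·11 + 0.1982·89 + 0.1220·52 + 0.0764·37 = 141.7341
  x_1 = 0.1770·94 + 1.1717·12 + 0.1425·11 + 0.1520·89 + 0.1267·52 + 0.1173·37 = 56.7216
  x_2 = 0.0918·94 + 0.1881·12 + 1.1240·11 + 0.1244·89 + 0.0831·52 + 0.0872·37 = 41.8627
  x_3 = 0.0701·94 + 0.1950·12 + 0.1148·11 + 1.1002·89 + 0.0646·52 + 0.1835·37 = 118.2548
  x_4 = 0.0853·94 + 0.1906·12 + 0.1423·11 + 0.1100·89 + 1.1869·52 + 0.0906·37 = 86.7381
  x_5 = 0.2076·94 + 0.2352·12 + 0.1602·11 + 0.2021·89 + 0.1295·52 + 1.1867·37 = 92.7243
Δx_1 = L[1,3] · Δd_3 = 0.1520 · 4 = 0.6081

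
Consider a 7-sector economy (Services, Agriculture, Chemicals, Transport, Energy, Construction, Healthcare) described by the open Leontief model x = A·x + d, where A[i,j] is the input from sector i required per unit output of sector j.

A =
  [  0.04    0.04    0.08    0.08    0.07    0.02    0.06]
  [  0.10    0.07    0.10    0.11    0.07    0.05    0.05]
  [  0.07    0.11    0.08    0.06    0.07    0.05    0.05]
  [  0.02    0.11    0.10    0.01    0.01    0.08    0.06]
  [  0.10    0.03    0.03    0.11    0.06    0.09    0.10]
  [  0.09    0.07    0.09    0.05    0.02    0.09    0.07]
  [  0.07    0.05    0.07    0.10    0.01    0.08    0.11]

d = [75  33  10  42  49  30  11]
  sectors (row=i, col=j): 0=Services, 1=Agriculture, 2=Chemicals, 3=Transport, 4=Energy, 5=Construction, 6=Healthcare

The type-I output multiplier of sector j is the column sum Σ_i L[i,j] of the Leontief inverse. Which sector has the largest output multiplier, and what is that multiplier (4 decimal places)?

Form M = I − A:
  [  0.96   -0.04   -0.08   -0.08   -0.07   -0.02   -0.06]
  [ -0.10    0.93   -0.10   -0.11   -0.07   -0.05   -0.05]
  [ -0.07   -0.11    0.92   -0.06   -0.07   -0.05   -0.05]
  [ -0.02   -0.11   -0.10    0.99   -0.01   -0.08   -0.06]
  [ -0.10   -0.03   -0.03   -0.11    0.94   -0.09   -0.10]
  [ -0.09   -0.07   -0.09   -0.05   -0.02    0.91   -0.07]
  [ -0.07   -0.05   -0.07   -0.10   -0.01   -0.08    0.89]
Leontief inverse L = M⁻¹:
  [  1.0895    0.0934    0.1379    0.1329    0.1024    0.0683    0.1123]
  [  0.1682    1.1447    0.1831    0.1829    0.1171    0.1149    0.1205]
  [  0.1357    0.1759    1.1551    0.1302    0.1141    0.1089    0.1141]
  [  0.0762    0.1658    0.1631    1.0672    0.0454    0.1278    0.1107]
  [  0.1629    0.0969    0.1078    0.1774    1.0982    0.1540    0.1699]
  [  0.1519    0.1349    0.1645    0.1152    0.0606    1.1464    0.1318]
  [  0.1298    0.1173    0.1463    0.1632    0.0465    0.1395    1.1744]
Total output x = L · d:
  x_0 = 1.0895·75 + 0.0934·33 + 0.1379·10 + 0.1329·42 + 0.1024·49 + 0.0683·30 + 0.1123·11 = 100.0594
  x_1 = 0.1682·75 + 1.1447·33 + 0.1831·10 + 0.1829·42 + 0.1171·49 + 0.1149·30 + 0.1205·11 = 70.4060
  x_2 = 0.1357·75 + 0.1759·33 + 1.1551·10 + 0.1302·42 + 0.1141·49 + 0.1089·30 + 0.1141·11 = 43.1123
  x_3 = 0.0762·75 + 0.1658·33 + 0.1631·10 + 1.0672·42 + 0.0454·49 + 0.1278·30 + 0.1107·11 = 64.9185
  x_4 = 0.1629·75 + 0.0969·33 + 0.1078·10 + 0.1774·42 + 1.0982·49 + 0.1540·30 + 0.1699·11 = 84.2407
  x_5 = 0.1519·75 + 0.1349·33 + 0.1645·10 + 0.1152·42 + 0.0606·49 + 1.1464·30 + 0.1318·11 = 61.1390
  x_6 = 0.1298·75 + 0.1173·33 + 0.1463·10 + 0.1632·42 + 0.0465·49 + 0.1395·30 + 1.1744·11 = 41.3120
Output multipliers (column sums of L):
  Services: 1.9141
  Agriculture: 1.9290
  Chemicals: 2.0578
  Transport: 1.9691
  Energy: 1.5843
  Construction: 1.8598
  Healthcare: 1.9337

Chemicals (2.0578)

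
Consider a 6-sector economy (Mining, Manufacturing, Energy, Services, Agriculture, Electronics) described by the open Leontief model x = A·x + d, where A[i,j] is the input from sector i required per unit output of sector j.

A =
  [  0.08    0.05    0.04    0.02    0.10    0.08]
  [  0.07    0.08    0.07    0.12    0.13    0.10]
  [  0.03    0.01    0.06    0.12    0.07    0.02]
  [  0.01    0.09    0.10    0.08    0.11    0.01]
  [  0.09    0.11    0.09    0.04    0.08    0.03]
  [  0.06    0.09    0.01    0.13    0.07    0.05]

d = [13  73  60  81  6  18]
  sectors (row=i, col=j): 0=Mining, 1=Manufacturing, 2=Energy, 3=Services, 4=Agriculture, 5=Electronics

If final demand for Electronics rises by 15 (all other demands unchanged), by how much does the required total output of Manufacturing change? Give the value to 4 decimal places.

2.1634

Form M = I − A:
  [  0.92   -0.05   -0.04   -0.02   -0.10   -0.08]
  [ -0.07    0.92   -0.07   -0.12   -0.13   -0.10]
  [ -0.03   -0.01    0.94   -0.12   -0.07   -0.02]
  [ -0.01   -0.09   -0.10    0.92   -0.11   -0.01]
  [ -0.09   -0.11   -0.09   -0.04    0.92   -0.03]
  [ -0.06   -0.09   -0.01   -0.13   -0.07    0.95]
Leontief inverse L = M⁻¹:
  [  1.1206    0.0986    0.0789    0.0703    0.1587    0.1122]
  [  0.1257    1.1556    0.1356    0.2012    0.2223    0.1442]
  [  0.0554    0.0487    1.0988    0.1615    0.1187    0.0384]
  [  0.0478    0.1406    0.1509    1.1392    0.1758    0.0395]
  [  0.1354    0.1635    0.1400    0.1024    1.1529    0.0690]
  [  0.0998    0.1475    0.0604    0.1886    0.1413    1.0843]
Total output x = L · d:
  x_0 = 1.1206·13 + 0.0986·73 + 0.0789·60 + 0.0703·81 + 0.1587·6 + 0.1122·18 = 35.1592
  x_1 = 0.1257·13 + 1.1556·73 + 0.1356·60 + 0.2012·81 + 0.2223·6 + 0.1442·18 = 114.3604
  x_2 = 0.0554·13 + 0.0487·73 + 1.0988·60 + 0.1615·81 + 0.1187·6 + 0.0384·18 = 84.6825
  x_3 = 0.0478·13 + 0.1406·73 + 0.1509·60 + 1.1392·81 + 0.1758·6 + 0.0395·18 = 113.9847
  x_4 = 0.1354·13 + 0.1635·73 + 0.1400·60 + 0.1024·81 + 1.1529·6 + 0.0690·18 = 38.5486
  x_5 = 0.0998·13 + 0.1475·73 + 0.0604·60 + 0.1886·81 + 0.1413·6 + 1.0843·18 = 51.3318
Δx_1 = L[1,5] · Δd_5 = 0.1442 · 15 = 2.1634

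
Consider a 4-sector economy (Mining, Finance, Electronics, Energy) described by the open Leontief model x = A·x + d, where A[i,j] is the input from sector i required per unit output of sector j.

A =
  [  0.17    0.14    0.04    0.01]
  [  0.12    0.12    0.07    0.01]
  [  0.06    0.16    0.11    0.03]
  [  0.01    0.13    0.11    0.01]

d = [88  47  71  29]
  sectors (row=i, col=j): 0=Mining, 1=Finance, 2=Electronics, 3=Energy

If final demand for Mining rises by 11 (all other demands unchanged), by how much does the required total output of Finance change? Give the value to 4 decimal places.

1.9709

Form M = I − A:
  [  0.83   -0.14   -0.04   -0.01]
  [ -0.12    0.88   -0.07   -0.01]
  [ -0.06   -0.16    0.89   -0.03]
  [ -0.01   -0.13   -0.11    0.99]
Leontief inverse L = M⁻¹:
  [  1.2413    0.2136    0.0747    0.0170]
  [  0.1792    1.1862    0.1034    0.0169]
  [  0.1176    0.2338    1.1520    0.0385]
  [  0.0491    0.1839    0.1423    1.0168]
Total output x = L · d:
  x_0 = 1.2413·88 + 0.2136·47 + 0.0747·71 + 0.0170·29 = 125.0660
  x_1 = 0.1792·88 + 1.1862·47 + 0.1034·71 + 0.0169·29 = 79.3529
  x_2 = 0.1176·88 + 0.2338·47 + 1.1520·71 + 0.0385·29 = 104.2440
  x_3 = 0.0491·88 + 0.1839·47 + 0.1423·71 + 1.0168·29 = 52.5590
Δx_1 = L[1,0] · Δd_0 = 0.1792 · 11 = 1.9709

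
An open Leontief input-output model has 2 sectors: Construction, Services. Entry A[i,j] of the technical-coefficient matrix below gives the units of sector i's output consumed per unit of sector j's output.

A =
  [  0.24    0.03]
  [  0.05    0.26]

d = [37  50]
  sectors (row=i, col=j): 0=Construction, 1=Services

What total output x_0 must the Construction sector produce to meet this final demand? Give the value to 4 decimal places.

51.4887

Form M = I − A:
  [  0.76   -0.03]
  [ -0.05    0.74]
Leontief inverse L = M⁻¹:
  [  1.3193    0.0535]
  [  0.0891    1.3550]
Total output x = L · d:
  x_0 = 1.3193·37 + 0.0535·50 = 51.4887
  x_1 = 0.0891·37 + 1.3550·50 = 71.0465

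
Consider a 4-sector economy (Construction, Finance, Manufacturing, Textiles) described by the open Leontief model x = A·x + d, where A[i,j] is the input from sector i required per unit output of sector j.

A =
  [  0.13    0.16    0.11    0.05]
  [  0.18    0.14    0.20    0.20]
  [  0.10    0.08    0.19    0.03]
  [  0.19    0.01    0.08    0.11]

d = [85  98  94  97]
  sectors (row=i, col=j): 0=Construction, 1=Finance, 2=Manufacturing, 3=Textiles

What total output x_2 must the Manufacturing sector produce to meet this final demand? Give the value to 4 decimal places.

Form M = I − A:
  [  0.87   -0.16   -0.11   -0.05]
  [ -0.18    0.86   -0.20   -0.20]
  [ -0.10   -0.08    0.81   -0.03]
  [ -0.19   -0.01   -0.08    0.89]
Leontief inverse L = M⁻¹:
  [  1.2618    0.2595    0.2490    0.1376]
  [  0.3795    1.2741    0.3978    0.3210]
  [  0.2041    0.1610    1.3111    0.0918]
  [  0.2920    0.0842    0.1755    1.1648]
Total output x = L · d:
  x_0 = 1.2618·85 + 0.2595·98 + 0.2490·94 + 0.1376·97 = 169.4403
  x_1 = 0.3795·85 + 1.2741·98 + 0.3978·94 + 0.3210·97 = 225.6570
  x_2 = 0.2041·85 + 0.1610·98 + 1.3111·94 + 0.0918·97 = 165.2755
  x_3 = 0.2920·85 + 0.0842·98 + 0.1755·94 + 1.1648·97 = 162.5531

165.2755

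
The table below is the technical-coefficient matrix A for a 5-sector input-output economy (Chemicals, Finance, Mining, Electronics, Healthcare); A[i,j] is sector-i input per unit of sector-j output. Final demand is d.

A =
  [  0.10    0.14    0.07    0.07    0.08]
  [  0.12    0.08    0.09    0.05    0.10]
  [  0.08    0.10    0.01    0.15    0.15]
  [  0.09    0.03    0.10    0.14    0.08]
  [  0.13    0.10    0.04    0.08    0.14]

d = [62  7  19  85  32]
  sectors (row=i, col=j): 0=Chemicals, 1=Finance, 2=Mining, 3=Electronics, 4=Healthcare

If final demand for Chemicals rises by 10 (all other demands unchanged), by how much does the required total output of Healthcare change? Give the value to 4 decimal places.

Form M = I − A:
  [  0.90   -0.14   -0.07   -0.07   -0.08]
  [ -0.12    0.92   -0.09   -0.05   -0.10]
  [ -0.08   -0.10    0.99   -0.15   -0.15]
  [ -0.09   -0.03   -0.10    0.86   -0.08]
  [ -0.13   -0.10   -0.04   -0.08    0.86]
Leontief inverse L = M⁻¹:
  [  1.1910    0.2184    0.1259    0.1476    0.1719]
  [  0.2071    1.1585    0.1404    0.1264    0.1902]
  [  0.1781    0.1781    1.0726    0.2348    0.2462]
  [  0.1738    0.1012    0.1520    1.2250    0.1684]
  [  0.2286    0.1854    0.0994    0.1619    1.2380]
Total output x = L · d:
  x_0 = 1.1910·62 + 0.2184·7 + 0.1259·19 + 0.1476·85 + 0.1719·32 = 95.8102
  x_1 = 0.2071·62 + 1.1585·7 + 0.1404·19 + 0.1264·85 + 0.1902·32 = 40.4467
  x_2 = 0.1781·62 + 0.1781·7 + 1.0726·19 + 0.2348·85 + 0.2462·32 = 60.5083
  x_3 = 0.1738·62 + 0.1012·7 + 0.1520·19 + 1.2250·85 + 0.1684·32 = 123.8906
  x_4 = 0.2286·62 + 0.1854·7 + 0.0994·19 + 0.1619·85 + 1.2380·32 = 70.7344
Δx_4 = L[4,0] · Δd_0 = 0.2286 · 10 = 2.2857

2.2857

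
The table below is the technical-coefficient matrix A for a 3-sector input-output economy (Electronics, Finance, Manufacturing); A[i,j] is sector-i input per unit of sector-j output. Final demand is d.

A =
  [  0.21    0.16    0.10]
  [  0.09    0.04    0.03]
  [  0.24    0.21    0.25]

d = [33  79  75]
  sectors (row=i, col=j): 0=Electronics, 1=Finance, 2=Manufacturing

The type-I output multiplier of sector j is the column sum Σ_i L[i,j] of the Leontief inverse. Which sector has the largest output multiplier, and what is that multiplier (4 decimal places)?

Form M = I − A:
  [  0.79   -0.16   -0.10]
  [ -0.09    0.96   -0.03]
  [ -0.24   -0.21    0.75]
Leontief inverse L = M⁻¹:
  [  1.3544    0.2676    0.1913]
  [  0.1418    1.0789    0.0621]
  [  0.4731    0.3877    1.4119]
Total output x = L · d:
  x_0 = 1.3544·33 + 0.2676·79 + 0.1913·75 = 80.1818
  x_1 = 0.1418·33 + 1.0789·79 + 0.0621·75 = 94.5630
  x_2 = 0.4731·33 + 0.3877·79 + 1.4119·75 = 152.1358
Output multipliers (column sums of L):
  Electronics: 1.9693
  Finance: 1.7342
  Manufacturing: 1.6653

Electronics (1.9693)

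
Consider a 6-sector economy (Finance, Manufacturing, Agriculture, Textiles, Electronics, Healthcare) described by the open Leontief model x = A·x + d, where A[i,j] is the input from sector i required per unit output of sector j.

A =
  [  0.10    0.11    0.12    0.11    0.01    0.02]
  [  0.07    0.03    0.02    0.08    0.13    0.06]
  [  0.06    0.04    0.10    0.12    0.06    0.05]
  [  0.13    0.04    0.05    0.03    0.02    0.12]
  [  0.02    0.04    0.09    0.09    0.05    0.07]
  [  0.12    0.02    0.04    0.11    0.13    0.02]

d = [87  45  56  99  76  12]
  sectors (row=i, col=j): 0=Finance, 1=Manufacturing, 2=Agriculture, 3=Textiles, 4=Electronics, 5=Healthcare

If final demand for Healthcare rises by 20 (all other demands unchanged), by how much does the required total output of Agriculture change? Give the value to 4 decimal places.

Form M = I − A:
  [  0.90   -0.11   -0.12   -0.11   -0.01   -0.02]
  [ -0.07    0.97   -0.02   -0.08   -0.13   -0.06]
  [ -0.06   -0.04    0.90   -0.12   -0.06   -0.05]
  [ -0.13   -0.04   -0.05    0.97   -0.02   -0.12]
  [ -0.02   -0.04   -0.09   -0.09    0.95   -0.07]
  [ -0.12   -0.02   -0.04   -0.11   -0.13    0.98]
Leontief inverse L = M⁻¹:
  [  1.1713    0.1514    0.1783    0.1805    0.0575    0.0685]
  [  0.1241    1.0625    0.0690    0.1371    0.1676    0.0999]
  [  0.1243    0.0754    1.1539    0.1833    0.1015    0.0957]
  [  0.1926    0.0769    0.1013    1.0947    0.0628    0.1523]
  [  0.0733    0.0668    0.1329    0.1435    1.0887    0.1077]
  [  0.1824    0.0608    0.0993    0.1743    0.1661    1.0661]
Total output x = L · d:
  x_0 = 1.1713·87 + 0.1514·45 + 0.1783·56 + 0.1805·99 + 0.0575·76 + 0.0685·12 = 141.7565
  x_1 = 0.1241·87 + 1.0625·45 + 0.0690·56 + 0.1371·99 + 0.1676·76 + 0.0999·12 = 89.9776
  x_2 = 0.1243·87 + 0.0754·45 + 1.1539·56 + 0.1833·99 + 0.1015·76 + 0.0957·12 = 105.8383
  x_3 = 0.1926·87 + 0.0769·45 + 0.1013·56 + 1.0947·99 + 0.0628·76 + 0.1523·12 = 140.8670
  x_4 = 0.0733·87 + 0.0668·45 + 0.1329·56 + 0.1435·99 + 1.0887·76 + 0.1077·12 = 115.0696
  x_5 = 0.1824·87 + 0.0608·45 + 0.0993·56 + 0.1743·99 + 0.1661·76 + 1.0661·12 = 66.8350
Δx_2 = L[2,5] · Δd_5 = 0.0957 · 20 = 1.9145

1.9145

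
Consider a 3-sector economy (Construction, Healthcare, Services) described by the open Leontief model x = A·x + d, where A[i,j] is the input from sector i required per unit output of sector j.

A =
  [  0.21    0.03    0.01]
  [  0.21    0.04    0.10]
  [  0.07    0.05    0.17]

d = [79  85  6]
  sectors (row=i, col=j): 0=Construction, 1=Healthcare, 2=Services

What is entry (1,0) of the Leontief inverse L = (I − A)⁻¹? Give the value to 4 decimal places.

L[1,0] = 0.2927

Form M = I − A:
  [  0.79   -0.03   -0.01]
  [ -0.21    0.96   -0.10]
  [ -0.07   -0.05    0.83]
Leontief inverse L = M⁻¹:
  [  1.2785    0.0410    0.0203]
  [  0.2927    1.0576    0.1310]
  [  0.1255    0.0672    1.2144]
Total output x = L · d:
  x_0 = 1.2785·79 + 0.0410·85 + 0.0203·6 = 104.6119
  x_1 = 0.2927·79 + 1.0576·85 + 0.1310·6 = 113.8118
  x_2 = 0.1255·79 + 0.0672·85 + 1.2144·6 = 22.9077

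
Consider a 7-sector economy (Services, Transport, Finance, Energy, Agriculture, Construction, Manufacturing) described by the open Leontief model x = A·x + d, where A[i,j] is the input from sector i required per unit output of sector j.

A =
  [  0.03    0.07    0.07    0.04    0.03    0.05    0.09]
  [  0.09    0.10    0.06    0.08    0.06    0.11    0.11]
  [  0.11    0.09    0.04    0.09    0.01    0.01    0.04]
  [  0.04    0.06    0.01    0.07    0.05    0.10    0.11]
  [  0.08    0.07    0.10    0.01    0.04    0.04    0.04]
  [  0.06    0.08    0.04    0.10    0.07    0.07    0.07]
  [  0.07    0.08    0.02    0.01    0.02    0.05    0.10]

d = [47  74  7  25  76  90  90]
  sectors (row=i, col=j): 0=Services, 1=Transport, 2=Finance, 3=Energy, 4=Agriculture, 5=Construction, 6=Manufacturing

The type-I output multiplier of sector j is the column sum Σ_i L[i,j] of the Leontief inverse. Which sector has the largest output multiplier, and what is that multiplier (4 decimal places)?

Manufacturing (2.0230)

Form M = I − A:
  [  0.97   -0.07   -0.07   -0.04   -0.03   -0.05   -0.09]
  [ -0.09    0.90   -0.06   -0.08   -0.06   -0.11   -0.11]
  [ -0.11   -0.09    0.96   -0.09   -0.01   -0.01   -0.04]
  [ -0.04   -0.06   -0.01    0.93   -0.05   -0.10   -0.11]
  [ -0.08   -0.07   -0.10   -0.01    0.96   -0.04   -0.04]
  [ -0.06   -0.08   -0.04   -0.10   -0.07    0.93   -0.07]
  [ -0.07   -0.08   -0.02   -0.01   -0.02   -0.05    0.90]
Leontief inverse L = M⁻¹:
  [  1.0781    0.1248    0.1000    0.0789    0.0565    0.0926    0.1469]
  [  0.1630    1.1866    0.1103    0.1425    0.1052    0.1810    0.2024]
  [  0.1546    0.1452    1.0719    0.1307    0.0383    0.0583    0.1031]
  [  0.0914    0.1217    0.0446    1.1132    0.0837    0.1526    0.1776]
  [  0.1284    0.1250    0.1339    0.0502    1.0652    0.0794    0.0937]
  [  0.1182    0.1487    0.0806    0.1497    0.1069    1.1285    0.1444]
  [  0.1122    0.1308    0.0494    0.0435    0.0451    0.0907    1.1549]
Total output x = L · d:
  x_0 = 1.0781·47 + 0.1248·74 + 0.1000·7 + 0.0789·25 + 0.0565·76 + 0.0926·90 + 0.1469·90 = 88.4217
  x_1 = 0.1630·47 + 1.1866·74 + 0.1103·7 + 0.1425·25 + 0.1052·76 + 0.1810·90 + 0.2024·90 = 142.3077
  x_2 = 0.1546·47 + 0.1452·74 + 1.0719·7 + 0.1307·25 + 0.0383·76 + 0.0583·90 + 0.1031·90 = 46.2132
  x_3 = 0.0914·47 + 0.1217·74 + 0.0446·7 + 1.1132·25 + 0.0837·76 + 0.1526·90 + 0.1776·90 = 77.5326
  x_4 = 0.1284·47 + 0.1250·74 + 0.1339·7 + 0.0502·25 + 1.0652·76 + 0.0794·90 + 0.0937·90 = 114.0116
  x_5 = 0.1182·47 + 0.1487·74 + 0.0806·7 + 0.1497·25 + 0.1069·76 + 1.1285·90 + 0.1444·90 = 143.5561
  x_6 = 0.1122·47 + 0.1308·74 + 0.0494·7 + 0.0435·25 + 0.0451·76 + 0.0907·90 + 1.1549·90 = 131.9242
Output multipliers (column sums of L):
  Services: 1.8458
  Transport: 1.9827
  Finance: 1.5908
  Energy: 1.7088
  Agriculture: 1.5010
  Construction: 1.7832
  Manufacturing: 2.0230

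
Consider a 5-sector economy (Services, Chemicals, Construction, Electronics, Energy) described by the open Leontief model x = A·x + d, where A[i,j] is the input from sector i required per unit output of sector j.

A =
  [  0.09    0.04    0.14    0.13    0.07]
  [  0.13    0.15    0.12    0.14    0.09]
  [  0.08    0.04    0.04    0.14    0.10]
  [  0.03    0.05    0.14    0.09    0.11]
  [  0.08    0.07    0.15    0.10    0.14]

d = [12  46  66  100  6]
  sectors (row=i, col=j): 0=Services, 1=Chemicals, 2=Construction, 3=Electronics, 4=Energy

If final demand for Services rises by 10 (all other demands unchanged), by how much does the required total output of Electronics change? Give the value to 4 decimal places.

0.9083

Form M = I − A:
  [  0.91   -0.04   -0.14   -0.13   -0.07]
  [ -0.13    0.85   -0.12   -0.14   -0.09]
  [ -0.08   -0.04    0.96   -0.14   -0.10]
  [ -0.03   -0.05   -0.14    0.91   -0.11]
  [ -0.08   -0.07   -0.15   -0.10    0.86]
Leontief inverse L = M⁻¹:
  [  1.1551    0.0927    0.2394    0.2338    0.1615]
  [  0.2277    1.2341    0.2628    0.2864    0.2149]
  [  0.1357    0.0880    1.1339    0.2273    0.1812]
  [  0.0908    0.1009    0.2292    1.1842    0.1961]
  [  0.1602    0.1362    0.2681    0.2224    1.2497]
Total output x = L · d:
  x_0 = 1.1551·12 + 0.0927·46 + 0.2394·66 + 0.2338·100 + 0.1615·6 = 58.2745
  x_1 = 0.2277·12 + 1.2341·46 + 0.2628·66 + 0.2864·100 + 0.2149·6 = 106.7817
  x_2 = 0.1357·12 + 0.0880·46 + 1.1339·66 + 0.2273·100 + 0.1812·6 = 104.3317
  x_3 = 0.0908·12 + 0.1009·46 + 0.2292·66 + 1.1842·100 + 0.1961·6 = 140.4525
  x_4 = 0.1602·12 + 0.1362·46 + 0.2681·66 + 0.2224·100 + 1.2497·6 = 55.6182
Δx_3 = L[3,0] · Δd_0 = 0.0908 · 10 = 0.9083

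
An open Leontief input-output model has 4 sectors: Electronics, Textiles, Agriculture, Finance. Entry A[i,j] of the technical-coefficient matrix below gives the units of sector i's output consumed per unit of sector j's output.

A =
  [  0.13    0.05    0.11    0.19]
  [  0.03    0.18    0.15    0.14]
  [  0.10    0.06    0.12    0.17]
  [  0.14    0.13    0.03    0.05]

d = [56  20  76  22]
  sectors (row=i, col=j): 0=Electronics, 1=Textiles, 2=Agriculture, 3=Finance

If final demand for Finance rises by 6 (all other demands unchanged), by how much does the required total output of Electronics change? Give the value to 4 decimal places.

1.7878

Form M = I − A:
  [  0.87   -0.05   -0.11   -0.19]
  [ -0.03    0.82   -0.15   -0.14]
  [ -0.10   -0.06    0.88   -0.17]
  [ -0.14   -0.13   -0.03    0.95]
Leontief inverse L = M⁻¹:
  [  1.2234    0.1355    0.1862    0.2980]
  [  0.1132    1.2846    0.2418    0.2552]
  [  0.1857    0.1417    1.1930    0.2715]
  [  0.2016    0.2002    0.0982    1.1400]
Total output x = L · d:
  x_0 = 1.2234·56 + 0.1355·20 + 0.1862·76 + 0.2980·22 = 91.9270
  x_1 = 0.1132·56 + 1.2846·20 + 0.2418·76 + 0.2552·22 = 56.0197
  x_2 = 0.1857·56 + 0.1417·20 + 1.1930·76 + 0.2715·22 = 109.8713
  x_3 = 0.2016·56 + 0.2002·20 + 0.0982·76 + 1.1400·22 = 47.8405
Δx_0 = L[0,3] · Δd_3 = 0.2980 · 6 = 1.7878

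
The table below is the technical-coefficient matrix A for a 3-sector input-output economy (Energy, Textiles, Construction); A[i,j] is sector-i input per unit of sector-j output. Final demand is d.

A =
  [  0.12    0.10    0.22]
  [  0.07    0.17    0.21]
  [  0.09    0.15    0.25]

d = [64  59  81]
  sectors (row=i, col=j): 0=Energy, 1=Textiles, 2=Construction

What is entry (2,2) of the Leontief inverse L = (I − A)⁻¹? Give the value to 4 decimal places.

L[2,2] = 1.4638

Form M = I − A:
  [  0.88   -0.10   -0.22]
  [ -0.07    0.83   -0.21]
  [ -0.09   -0.15    0.75]
Leontief inverse L = M⁻¹:
  [  1.1959    0.2185    0.4120]
  [  0.1445    1.2954    0.4051]
  [  0.1724    0.2853    1.4638]
Total output x = L · d:
  x_0 = 1.1959·64 + 0.2185·59 + 0.4120·81 = 122.8007
  x_1 = 0.1445·64 + 1.2954·59 + 0.4051·81 = 118.4906
  x_2 = 0.1724·64 + 0.2853·59 + 1.4638·81 = 146.4342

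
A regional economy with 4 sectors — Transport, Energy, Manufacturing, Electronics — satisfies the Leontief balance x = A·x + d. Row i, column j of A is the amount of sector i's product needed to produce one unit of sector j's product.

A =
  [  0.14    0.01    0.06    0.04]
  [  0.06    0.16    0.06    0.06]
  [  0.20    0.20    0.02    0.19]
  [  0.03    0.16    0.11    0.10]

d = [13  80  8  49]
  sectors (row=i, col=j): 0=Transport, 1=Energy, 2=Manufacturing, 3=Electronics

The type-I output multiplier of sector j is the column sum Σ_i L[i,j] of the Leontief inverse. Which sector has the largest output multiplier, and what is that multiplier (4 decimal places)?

Energy (1.8543)

Form M = I − A:
  [  0.86   -0.01   -0.06   -0.04]
  [ -0.06    0.84   -0.06   -0.06]
  [ -0.20   -0.20    0.98   -0.19]
  [ -0.03   -0.16   -0.11    0.90]
Leontief inverse L = M⁻¹:
  [  1.1883    0.0482    0.0840    0.0738]
  [  0.1119    1.2347    0.0945    0.1072]
  [  0.2836    0.3121    1.0864    0.2628]
  [  0.0942    0.2593    0.1524    1.1647]
Total output x = L · d:
  x_0 = 1.1883·13 + 0.0482·80 + 0.0840·8 + 0.0738·49 = 23.5882
  x_1 = 0.1119·13 + 1.2347·80 + 0.0945·8 + 0.1072·49 = 106.2426
  x_2 = 0.2836·13 + 0.3121·80 + 1.0864·8 + 0.2628·49 = 50.2192
  x_3 = 0.0942·13 + 0.2593·80 + 0.1524·8 + 1.1647·49 = 80.2562
Output multipliers (column sums of L):
  Transport: 1.6778
  Energy: 1.8543
  Manufacturing: 1.4172
  Electronics: 1.6085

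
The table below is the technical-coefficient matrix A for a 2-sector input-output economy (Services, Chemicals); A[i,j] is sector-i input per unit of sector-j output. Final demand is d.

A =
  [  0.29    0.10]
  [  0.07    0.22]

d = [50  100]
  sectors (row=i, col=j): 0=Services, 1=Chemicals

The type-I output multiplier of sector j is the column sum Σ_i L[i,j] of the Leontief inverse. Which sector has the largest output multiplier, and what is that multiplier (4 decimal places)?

Form M = I − A:
  [  0.71   -0.10]
  [ -0.07    0.78]
Leontief inverse L = M⁻¹:
  [  1.4265    0.1829]
  [  0.1280    1.2985]
Total output x = L · d:
  x_0 = 1.4265·50 + 0.1829·100 = 89.6123
  x_1 = 0.1280·50 + 1.2985·100 = 136.2473
Output multipliers (column sums of L):
  Services: 1.5545
  Chemicals: 1.4813

Services (1.5545)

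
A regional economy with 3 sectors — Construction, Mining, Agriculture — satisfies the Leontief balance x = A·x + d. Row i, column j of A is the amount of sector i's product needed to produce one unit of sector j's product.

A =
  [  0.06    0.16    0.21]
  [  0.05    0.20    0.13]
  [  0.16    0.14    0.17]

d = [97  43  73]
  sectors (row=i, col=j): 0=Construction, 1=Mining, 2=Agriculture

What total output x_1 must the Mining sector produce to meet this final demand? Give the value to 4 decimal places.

Form M = I − A:
  [  0.94   -0.16   -0.21]
  [ -0.05    0.80   -0.13]
  [ -0.16   -0.14    0.83]
Leontief inverse L = M⁻¹:
  [  1.1355    0.2852    0.3320]
  [  0.1095    1.3127    0.2333]
  [  0.2374    0.2764    1.3082]
Total output x = L · d:
  x_0 = 1.1355·97 + 0.2852·43 + 0.3320·73 = 146.6408
  x_1 = 0.1095·97 + 1.3127·43 + 0.2333·73 = 84.1061
  x_2 = 0.2374·97 + 0.2764·43 + 1.3082·73 = 130.4065

84.1061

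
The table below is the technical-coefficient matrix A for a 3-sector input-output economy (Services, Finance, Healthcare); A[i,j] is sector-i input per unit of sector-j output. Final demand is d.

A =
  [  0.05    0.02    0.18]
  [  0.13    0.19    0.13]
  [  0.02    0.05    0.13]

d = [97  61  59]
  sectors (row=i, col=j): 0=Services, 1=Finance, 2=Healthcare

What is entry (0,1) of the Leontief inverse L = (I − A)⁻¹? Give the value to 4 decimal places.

L[0,1] = 0.0402

Form M = I − A:
  [  0.95   -0.02   -0.18]
  [ -0.13    0.81   -0.13]
  [ -0.02   -0.05    0.87]
Leontief inverse L = M⁻¹:
  [  1.0629    0.0402    0.2259]
  [  0.1761    1.2527    0.2236]
  [  0.0346    0.0729    1.1675]
Total output x = L · d:
  x_0 = 1.0629·97 + 0.0402·61 + 0.2259·59 = 118.8805
  x_1 = 0.1761·97 + 1.2527·61 + 0.2236·59 = 106.6950
  x_2 = 0.0346·97 + 0.0729·61 + 1.1675·59 = 76.6809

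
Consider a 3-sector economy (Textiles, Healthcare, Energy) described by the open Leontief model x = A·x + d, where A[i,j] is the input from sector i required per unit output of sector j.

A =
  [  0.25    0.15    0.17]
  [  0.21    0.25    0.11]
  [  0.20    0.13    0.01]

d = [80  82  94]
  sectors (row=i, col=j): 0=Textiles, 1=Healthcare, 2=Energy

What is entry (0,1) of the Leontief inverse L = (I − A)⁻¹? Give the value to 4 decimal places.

L[0,1] = 0.3543

Form M = I − A:
  [  0.75   -0.15   -0.17]
  [ -0.21    0.75   -0.11]
  [ -0.20   -0.13    0.99]
Leontief inverse L = M⁻¹:
  [  1.5123    0.3543    0.2991]
  [  0.4774    1.4714    0.2455]
  [  0.3682    0.2648    1.1027]
Total output x = L · d:
  x_0 = 1.5123·80 + 0.3543·82 + 0.2991·94 = 178.1452
  x_1 = 0.4774·80 + 1.4714·82 + 0.2455·94 = 181.9220
  x_2 = 0.3682·80 + 0.2648·82 + 1.1027·94 = 154.8272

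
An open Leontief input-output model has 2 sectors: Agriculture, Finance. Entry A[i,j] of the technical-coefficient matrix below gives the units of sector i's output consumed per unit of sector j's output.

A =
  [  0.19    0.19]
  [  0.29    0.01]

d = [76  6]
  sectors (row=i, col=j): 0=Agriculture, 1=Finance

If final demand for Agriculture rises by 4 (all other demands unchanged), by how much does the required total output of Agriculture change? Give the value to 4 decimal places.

5.3026

Form M = I − A:
  [  0.81   -0.19]
  [ -0.29    0.99]
Leontief inverse L = M⁻¹:
  [  1.3257    0.2544]
  [  0.3883    1.0846]
Total output x = L · d:
  x_0 = 1.3257·76 + 0.2544·6 = 102.2764
  x_1 = 0.3883·76 + 1.0846·6 = 36.0204
Δx_0 = L[0,0] · Δd_0 = 1.3257 · 4 = 5.3026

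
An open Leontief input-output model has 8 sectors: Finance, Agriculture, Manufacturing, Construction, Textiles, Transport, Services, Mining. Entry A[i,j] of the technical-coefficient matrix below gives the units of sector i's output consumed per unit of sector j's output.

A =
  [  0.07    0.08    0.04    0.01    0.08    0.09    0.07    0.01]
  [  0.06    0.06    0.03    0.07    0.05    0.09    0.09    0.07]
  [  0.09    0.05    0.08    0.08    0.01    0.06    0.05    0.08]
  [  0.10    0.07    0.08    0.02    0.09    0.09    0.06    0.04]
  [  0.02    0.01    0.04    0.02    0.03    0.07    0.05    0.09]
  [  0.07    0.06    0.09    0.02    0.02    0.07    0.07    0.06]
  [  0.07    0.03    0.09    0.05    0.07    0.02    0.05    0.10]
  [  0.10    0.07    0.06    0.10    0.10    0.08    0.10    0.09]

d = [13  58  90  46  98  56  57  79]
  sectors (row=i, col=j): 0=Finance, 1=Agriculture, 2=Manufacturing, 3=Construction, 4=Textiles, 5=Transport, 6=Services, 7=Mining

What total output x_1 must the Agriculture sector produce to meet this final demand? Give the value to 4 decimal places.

120.9227

Form M = I − A:
  [  0.93   -0.08   -0.04   -0.01   -0.08   -0.09   -0.07   -0.01]
  [ -0.06    0.94   -0.03   -0.07   -0.05   -0.09   -0.09   -0.07]
  [ -0.09   -0.05    0.92   -0.08   -0.01   -0.06   -0.05   -0.08]
  [ -0.10   -0.07   -0.08    0.98   -0.09   -0.09   -0.06   -0.04]
  [ -0.02   -0.01   -0.04   -0.02    0.97   -0.07   -0.05   -0.09]
  [ -0.07   -0.06   -0.09   -0.02   -0.02    0.93   -0.07   -0.06]
  [ -0.07   -0.03   -0.09   -0.05   -0.07   -0.02    0.95   -0.10]
  [ -0.10   -0.07   -0.06   -0.10   -0.10   -0.08   -0.10    0.91]
Leontief inverse L = M⁻¹:
  [  1.1284    0.1246    0.0943    0.0472    0.1242    0.1499    0.1277    0.0686]
  [  0.1360    1.1165    0.0981    0.1173    0.1101    0.1627    0.1609    0.1405]
  [  0.1679    0.1087    1.1462    0.1282    0.0696    0.1335    0.1199    0.1455]
  [  0.1747    0.1268    0.1472    1.0677    0.1459    0.1654    0.1317    0.1114]
  [  0.0711    0.0469    0.0857    0.0543    1.0688    0.1166    0.0970    0.1384]
  [  0.1388    0.1112    0.1504    0.0655    0.0704    1.1342    0.1330    0.1225]
  [  0.1418    0.0824    0.1515    0.0980    0.1261    0.0888    1.1158    0.1665]
  [  0.2003    0.1447    0.1490    0.1625    0.1802    0.1782    0.1938    1.1833]
Total output x = L · d:
  x_0 = 1.1284·13 + 0.1246·58 + 0.0943·90 + 0.0472·46 + 0.1242·98 + 0.1499·56 + 0.1277·57 + 0.0686·79 = 65.8175
  x_1 = 0.1360·13 + 1.1165·58 + 0.0981·90 + 0.1173·46 + 0.1101·98 + 0.1627·56 + 0.1609·57 + 0.1405·79 = 120.9227
  x_2 = 0.1679·13 + 0.1087·58 + 1.1462·90 + 0.1282·46 + 0.0696·98 + 0.1335·56 + 0.1199·57 + 0.1455·79 = 150.1628
  x_3 = 0.1747·13 + 0.1268·58 + 0.1472·90 + 1.0677·46 + 0.1459·98 + 0.1654·56 + 0.1317·57 + 0.1114·79 = 111.8569
  x_4 = 0.0711·13 + 0.0469·58 + 0.0857·90 + 0.0543·46 + 1.0688·98 + 0.1166·56 + 0.0970·57 + 0.1384·79 = 141.5980
  x_5 = 0.1388·13 + 0.1112·58 + 0.1504·90 + 0.0655·46 + 0.0704·98 + 1.1342·56 + 0.1330·57 + 0.1225·79 = 112.4827
  x_6 = 0.1418·13 + 0.0824·58 + 0.1515·90 + 0.0980·46 + 0.1261·98 + 0.0888·56 + 1.1158·57 + 0.1665·79 = 118.8515
  x_7 = 0.2003·13 + 0.1447·58 + 0.1490·90 + 0.1625·46 + 0.1802·98 + 0.1782·56 + 0.1938·57 + 1.1833·79 = 164.0499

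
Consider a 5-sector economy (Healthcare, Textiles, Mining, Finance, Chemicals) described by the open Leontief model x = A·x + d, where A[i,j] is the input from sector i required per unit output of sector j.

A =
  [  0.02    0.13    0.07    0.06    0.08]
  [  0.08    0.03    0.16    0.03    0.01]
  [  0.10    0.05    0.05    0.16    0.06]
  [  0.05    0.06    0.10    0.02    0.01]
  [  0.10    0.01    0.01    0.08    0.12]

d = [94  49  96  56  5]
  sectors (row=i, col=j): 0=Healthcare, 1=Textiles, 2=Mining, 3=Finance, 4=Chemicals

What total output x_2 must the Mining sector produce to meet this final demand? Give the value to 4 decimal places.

134.4922

Form M = I − A:
  [  0.98   -0.13   -0.07   -0.06   -0.08]
  [ -0.08    0.97   -0.16   -0.03   -0.01]
  [ -0.10   -0.05    0.95   -0.16   -0.06]
  [ -0.05   -0.06   -0.10    0.98   -0.01]
  [ -0.10   -0.01   -0.01   -0.08    0.88]
Leontief inverse L = M⁻¹:
  [  1.0608    0.1553    0.1157    0.0973    0.1072]
  [  0.1141    1.0613    0.1954    0.0744    0.0366]
  [  0.1388    0.0885    1.0996    0.1981    0.0908]
  [  0.0766    0.0823    0.1305    1.0513    0.0287]
  [  0.1304    0.0382    0.0397    0.1097    1.1526]
Total output x = L · d:
  x_0 = 1.0608·94 + 0.1553·49 + 0.1157·96 + 0.0973·56 + 0.1072·5 = 124.4147
  x_1 = 0.1141·94 + 1.0613·49 + 0.1954·96 + 0.0744·56 + 0.0366·5 = 85.8285
  x_2 = 0.1388·94 + 0.0885·49 + 1.0996·96 + 0.1981·56 + 0.0908·5 = 134.4922
  x_3 = 0.0766·94 + 0.0823·49 + 0.1305·96 + 1.0513·56 + 0.0287·5 = 82.7736
  x_4 = 0.1304·94 + 0.0382·49 + 0.0397·96 + 0.1097·56 + 1.1526·5 = 29.8484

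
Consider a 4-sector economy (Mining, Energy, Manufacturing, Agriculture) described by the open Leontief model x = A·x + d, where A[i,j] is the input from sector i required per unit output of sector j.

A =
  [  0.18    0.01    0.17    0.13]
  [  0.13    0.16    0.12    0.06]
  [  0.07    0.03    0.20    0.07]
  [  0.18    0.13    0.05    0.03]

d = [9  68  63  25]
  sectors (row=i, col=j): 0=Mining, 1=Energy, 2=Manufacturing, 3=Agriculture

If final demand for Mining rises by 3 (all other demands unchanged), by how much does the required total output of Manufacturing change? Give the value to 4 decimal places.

Form M = I − A:
  [  0.82   -0.01   -0.17   -0.13]
  [ -0.13    0.84   -0.12   -0.06]
  [ -0.07   -0.03    0.80   -0.07]
  [ -0.18   -0.13   -0.05    0.97]
Leontief inverse L = M⁻¹:
  [  1.2975    0.0568    0.2967    0.1988]
  [  0.2419    1.2214    0.2425    0.1255]
  [  0.1472    0.0663    1.2986    0.1175]
  [  0.2808    0.1777    0.1545    1.0907]
Total output x = L · d:
  x_0 = 1.2975·9 + 0.0568·68 + 0.2967·63 + 0.1988·25 = 39.2005
  x_1 = 0.2419·9 + 1.2214·68 + 0.2425·63 + 0.1255·25 = 103.6457
  x_2 = 0.1472·9 + 0.0663·68 + 1.2986·63 + 0.1175·25 = 90.5824
  x_3 = 0.2808·9 + 0.1777·68 + 0.1545·63 + 1.0907·25 = 51.6074
Δx_2 = L[2,0] · Δd_0 = 0.1472 · 3 = 0.4415

0.4415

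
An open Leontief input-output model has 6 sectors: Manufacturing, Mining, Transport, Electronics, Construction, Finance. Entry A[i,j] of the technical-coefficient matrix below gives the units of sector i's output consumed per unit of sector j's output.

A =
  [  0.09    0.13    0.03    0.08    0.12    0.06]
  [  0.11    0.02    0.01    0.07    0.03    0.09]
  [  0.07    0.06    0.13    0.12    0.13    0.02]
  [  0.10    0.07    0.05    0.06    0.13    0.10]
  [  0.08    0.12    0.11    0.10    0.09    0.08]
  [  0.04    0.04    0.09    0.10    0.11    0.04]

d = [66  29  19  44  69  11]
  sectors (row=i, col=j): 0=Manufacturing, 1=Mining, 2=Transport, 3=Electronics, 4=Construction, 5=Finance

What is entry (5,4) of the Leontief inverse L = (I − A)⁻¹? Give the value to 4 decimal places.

Form M = I − A:
  [  0.91   -0.13   -0.03   -0.08   -0.12   -0.06]
  [ -0.11    0.98   -0.01   -0.07   -0.03   -0.09]
  [ -0.07   -0.06    0.87   -0.12   -0.13   -0.02]
  [ -0.10   -0.07   -0.05    0.94   -0.13   -0.10]
  [ -0.08   -0.12   -0.11   -0.10    0.91   -0.08]
  [ -0.04   -0.04   -0.09   -0.10   -0.11    0.96]
Leontief inverse L = M⁻¹:
  [  1.1731    0.2044    0.0926    0.1634    0.2136    0.1292]
  [  0.1615    1.0713    0.0511    0.1246    0.0978    0.1327]
  [  0.1589    0.1434    1.2085    0.2137    0.2398    0.0908]
  [  0.1808    0.1483    0.1202    1.1478    0.2300    0.1664]
  [  0.1731    0.2021    0.1877    0.1981    1.2022    0.1545]
  [  0.1092    0.1052    0.1533    0.1743    0.1972    1.0961]
Total output x = L · d:
  x_0 = 1.1731·66 + 0.2044·29 + 0.0926·19 + 0.1634·44 + 0.2136·69 + 0.1292·11 = 108.4619
  x_1 = 0.1615·66 + 1.0713·29 + 0.0511·19 + 0.1246·44 + 0.0978·69 + 0.1327·11 = 56.3860
  x_2 = 0.1589·66 + 0.1434·29 + 1.2085·19 + 0.2137·44 + 0.2398·69 + 0.0908·11 = 64.5519
  x_3 = 0.1808·66 + 0.1483·29 + 0.1202·19 + 1.1478·44 + 0.2300·69 + 0.1664·11 = 86.7221
  x_4 = 0.1731·66 + 0.2021·29 + 0.1877·19 + 0.1981·44 + 1.2022·69 + 0.1545·11 = 114.2156
  x_5 = 0.1092·66 + 0.1052·29 + 0.1533·19 + 0.1743·44 + 0.1972·69 + 1.0961·11 = 46.4995

L[5,4] = 0.1972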